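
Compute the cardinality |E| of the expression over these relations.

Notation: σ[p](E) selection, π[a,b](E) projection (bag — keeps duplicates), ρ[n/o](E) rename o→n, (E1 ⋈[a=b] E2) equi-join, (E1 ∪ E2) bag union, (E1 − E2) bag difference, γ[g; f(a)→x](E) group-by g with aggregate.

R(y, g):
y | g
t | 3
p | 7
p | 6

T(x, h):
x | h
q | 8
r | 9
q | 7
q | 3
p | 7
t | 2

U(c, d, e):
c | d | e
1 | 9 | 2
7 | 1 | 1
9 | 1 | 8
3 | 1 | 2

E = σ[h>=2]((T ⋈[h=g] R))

Stepwise |·|:
  T → 6
  R → 3
  (T ⋈[h=g] R) → 3
  σ[h>=2]((T ⋈[h=g] R)) → 3

|E| = 3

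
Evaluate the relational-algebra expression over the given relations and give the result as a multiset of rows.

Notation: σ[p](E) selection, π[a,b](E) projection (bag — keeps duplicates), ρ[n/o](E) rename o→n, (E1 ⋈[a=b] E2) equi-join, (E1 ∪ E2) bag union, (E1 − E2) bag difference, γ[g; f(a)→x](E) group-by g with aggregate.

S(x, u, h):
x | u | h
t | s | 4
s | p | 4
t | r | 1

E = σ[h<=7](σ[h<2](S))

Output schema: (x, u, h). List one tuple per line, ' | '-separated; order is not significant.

Subexpression sizes:
  S → 3
  σ[h<2](S) → 1
  σ[h<=7](σ[h<2](S)) → 1

== RESULT ==
x | u | h
t | r | 1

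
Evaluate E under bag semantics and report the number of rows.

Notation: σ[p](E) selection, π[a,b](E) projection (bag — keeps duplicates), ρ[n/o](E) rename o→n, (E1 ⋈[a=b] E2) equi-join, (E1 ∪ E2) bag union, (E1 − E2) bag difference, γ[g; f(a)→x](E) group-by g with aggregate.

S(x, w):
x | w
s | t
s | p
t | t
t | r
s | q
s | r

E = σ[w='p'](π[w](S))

Row counts bottom-up:
  S → 6
  π[w](S) → 6
  σ[w='p'](π[w](S)) → 1

|E| = 1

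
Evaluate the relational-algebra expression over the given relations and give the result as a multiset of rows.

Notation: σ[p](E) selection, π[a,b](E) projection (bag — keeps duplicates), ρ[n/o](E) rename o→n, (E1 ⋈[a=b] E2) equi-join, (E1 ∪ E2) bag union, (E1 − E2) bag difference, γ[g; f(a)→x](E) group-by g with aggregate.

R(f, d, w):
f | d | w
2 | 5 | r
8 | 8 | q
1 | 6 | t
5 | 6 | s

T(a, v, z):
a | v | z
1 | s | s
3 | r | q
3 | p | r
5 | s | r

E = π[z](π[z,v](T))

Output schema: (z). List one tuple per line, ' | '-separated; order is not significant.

Stepwise |·|:
  T → 4
  π[z,v](T) → 4
  π[z](π[z,v](T)) → 4

== RESULT ==
z
q
r
r
s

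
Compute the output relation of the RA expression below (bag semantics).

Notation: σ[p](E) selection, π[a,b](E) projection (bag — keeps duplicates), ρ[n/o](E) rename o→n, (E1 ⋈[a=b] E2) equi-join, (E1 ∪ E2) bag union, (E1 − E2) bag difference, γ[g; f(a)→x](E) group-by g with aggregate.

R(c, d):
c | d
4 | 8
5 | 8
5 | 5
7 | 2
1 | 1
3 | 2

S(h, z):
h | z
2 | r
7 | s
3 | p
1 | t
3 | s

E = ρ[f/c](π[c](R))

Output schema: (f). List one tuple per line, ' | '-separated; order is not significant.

Subexpression sizes:
  R → 6
  π[c](R) → 6
  ρ[f/c](π[c](R)) → 6

== RESULT ==
f
1
3
4
5
5
7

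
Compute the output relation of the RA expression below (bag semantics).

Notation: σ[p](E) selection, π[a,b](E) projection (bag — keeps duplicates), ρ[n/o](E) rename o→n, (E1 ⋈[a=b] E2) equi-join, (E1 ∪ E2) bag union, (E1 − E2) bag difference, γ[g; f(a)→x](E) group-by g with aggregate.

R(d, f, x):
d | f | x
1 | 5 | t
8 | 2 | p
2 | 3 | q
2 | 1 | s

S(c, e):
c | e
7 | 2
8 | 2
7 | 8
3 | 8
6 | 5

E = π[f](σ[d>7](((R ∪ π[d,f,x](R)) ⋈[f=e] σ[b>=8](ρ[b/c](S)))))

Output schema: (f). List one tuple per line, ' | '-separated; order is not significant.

Row counts bottom-up:
  R → 4
  R → 4
  π[d,f,x](R) → 4
  (R ∪ π[d,f,x](R)) → 8
  S → 5
  ρ[b/c](S) → 5
  σ[b>=8](ρ[b/c](S)) → 1
  ((R ∪ π[d,f,x](R)) ⋈[f=e] σ[b>=8](ρ[b/c](S))) → 2
  σ[d>7](((R ∪ π[d,f,x](R)) ⋈[f=e] σ[b>=8](ρ[b/c](S)))) → 2
  π[f](σ[d>7](((R ∪ π[d,f,x](R)) ⋈[f=e] σ[b>=8](ρ[b/c](S))))) → 2

== RESULT ==
f
2
2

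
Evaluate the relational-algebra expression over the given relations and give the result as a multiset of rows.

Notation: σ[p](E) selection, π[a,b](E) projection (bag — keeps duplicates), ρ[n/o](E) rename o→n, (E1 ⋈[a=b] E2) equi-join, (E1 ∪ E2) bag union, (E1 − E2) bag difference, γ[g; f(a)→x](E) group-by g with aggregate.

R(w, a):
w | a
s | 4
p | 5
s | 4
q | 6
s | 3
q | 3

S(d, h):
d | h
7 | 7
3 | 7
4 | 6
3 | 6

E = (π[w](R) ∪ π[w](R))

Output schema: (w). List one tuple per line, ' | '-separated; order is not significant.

Row counts bottom-up:
  R → 6
  π[w](R) → 6
  R → 6
  π[w](R) → 6
  (π[w](R) ∪ π[w](R)) → 12

== RESULT ==
w
p
p
q
q
q
q
s
s
s
s
s
s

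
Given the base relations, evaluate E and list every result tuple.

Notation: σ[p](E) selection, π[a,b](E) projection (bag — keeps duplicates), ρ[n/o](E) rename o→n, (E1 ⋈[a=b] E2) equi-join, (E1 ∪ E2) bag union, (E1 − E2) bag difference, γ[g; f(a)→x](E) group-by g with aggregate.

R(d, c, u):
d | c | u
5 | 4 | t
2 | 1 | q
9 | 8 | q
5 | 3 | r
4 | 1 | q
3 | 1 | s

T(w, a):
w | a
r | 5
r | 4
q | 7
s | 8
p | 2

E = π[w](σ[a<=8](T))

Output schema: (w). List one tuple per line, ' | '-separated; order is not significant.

Subexpression sizes:
  T → 5
  σ[a<=8](T) → 5
  π[w](σ[a<=8](T)) → 5

== RESULT ==
w
p
q
r
r
s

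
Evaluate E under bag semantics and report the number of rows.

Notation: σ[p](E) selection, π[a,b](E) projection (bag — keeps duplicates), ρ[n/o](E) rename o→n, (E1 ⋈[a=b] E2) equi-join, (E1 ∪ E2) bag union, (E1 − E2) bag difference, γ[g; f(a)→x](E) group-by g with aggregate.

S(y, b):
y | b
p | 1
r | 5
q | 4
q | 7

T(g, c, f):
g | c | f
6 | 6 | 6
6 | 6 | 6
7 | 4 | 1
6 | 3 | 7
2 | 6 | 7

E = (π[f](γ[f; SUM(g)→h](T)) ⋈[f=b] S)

Subexpression sizes:
  T → 5
  γ[f; SUM(g)→h](T) → 3
  π[f](γ[f; SUM(g)→h](T)) → 3
  S → 4
  (π[f](γ[f; SUM(g)→h](T)) ⋈[f=b] S) → 2

|E| = 2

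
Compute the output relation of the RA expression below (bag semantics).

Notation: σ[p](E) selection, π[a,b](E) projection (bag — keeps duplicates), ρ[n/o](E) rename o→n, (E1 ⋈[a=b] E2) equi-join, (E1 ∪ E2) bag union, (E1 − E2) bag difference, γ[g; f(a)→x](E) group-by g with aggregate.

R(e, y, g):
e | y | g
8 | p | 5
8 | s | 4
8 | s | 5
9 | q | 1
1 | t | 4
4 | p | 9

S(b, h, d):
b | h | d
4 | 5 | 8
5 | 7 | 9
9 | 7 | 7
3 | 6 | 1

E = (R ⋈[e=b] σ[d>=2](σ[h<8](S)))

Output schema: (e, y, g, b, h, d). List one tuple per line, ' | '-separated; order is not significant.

Row counts bottom-up:
  R → 6
  S → 4
  σ[h<8](S) → 4
  σ[d>=2](σ[h<8](S)) → 3
  (R ⋈[e=b] σ[d>=2](σ[h<8](S))) → 2

== RESULT ==
e | y | g | b | h | d
4 | p | 9 | 4 | 5 | 8
9 | q | 1 | 9 | 7 | 7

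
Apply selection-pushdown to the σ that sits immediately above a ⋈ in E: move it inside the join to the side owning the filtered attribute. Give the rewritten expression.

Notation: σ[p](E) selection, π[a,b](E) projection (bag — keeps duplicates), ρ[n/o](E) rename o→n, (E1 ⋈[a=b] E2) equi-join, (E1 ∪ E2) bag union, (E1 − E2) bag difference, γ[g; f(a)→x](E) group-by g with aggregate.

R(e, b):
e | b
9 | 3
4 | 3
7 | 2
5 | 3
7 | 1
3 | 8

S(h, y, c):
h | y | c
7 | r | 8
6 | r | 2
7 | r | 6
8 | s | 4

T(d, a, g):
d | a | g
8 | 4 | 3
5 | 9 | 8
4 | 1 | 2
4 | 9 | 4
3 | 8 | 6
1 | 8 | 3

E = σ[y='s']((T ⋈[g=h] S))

σ filters on y, owned by the right side.
E' = (T ⋈[g=h] σ[y='s'](S))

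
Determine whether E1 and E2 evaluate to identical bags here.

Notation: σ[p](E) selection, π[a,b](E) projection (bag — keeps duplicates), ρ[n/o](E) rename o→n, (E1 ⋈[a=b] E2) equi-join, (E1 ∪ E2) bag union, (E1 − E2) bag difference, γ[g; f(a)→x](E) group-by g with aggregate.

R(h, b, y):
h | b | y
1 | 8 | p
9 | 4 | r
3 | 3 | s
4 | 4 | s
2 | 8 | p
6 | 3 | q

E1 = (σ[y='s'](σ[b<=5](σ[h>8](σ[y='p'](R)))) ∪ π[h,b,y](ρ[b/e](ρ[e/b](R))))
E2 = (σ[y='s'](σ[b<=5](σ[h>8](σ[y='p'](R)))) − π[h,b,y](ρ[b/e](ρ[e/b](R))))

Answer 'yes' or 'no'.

E1 stepwise |·|:
  R → 6
  σ[y='p'](R) → 2
  σ[h>8](σ[y='p'](R)) → 0
  σ[b<=5](σ[h>8](σ[y='p'](R))) → 0
  σ[y='s'](σ[b<=5](σ[h>8](σ[y='p'](R)))) → 0
  R → 6
  ρ[e/b](R) → 6
  ρ[b/e](ρ[e/b](R)) → 6
  π[h,b,y](ρ[b/e](ρ[e/b](R))) → 6
  (σ[y='s'](σ[b<=5](σ[h>8](σ[y='p'](R)))) ∪ π[h,b,y](ρ[b/e](ρ[e/b](R)))) → 6
E2 stepwise |·|:
  R → 6
  σ[y='p'](R) → 2
  σ[h>8](σ[y='p'](R)) → 0
  σ[b<=5](σ[h>8](σ[y='p'](R))) → 0
  σ[y='s'](σ[b<=5](σ[h>8](σ[y='p'](R)))) → 0
  R → 6
  ρ[e/b](R) → 6
  ρ[b/e](ρ[e/b](R)) → 6
  π[h,b,y](ρ[b/e](ρ[e/b](R))) → 6
  (σ[y='s'](σ[b<=5](σ[h>8](σ[y='p'](R)))) − π[h,b,y](ρ[b/e](ρ[e/b](R)))) → 0

E1 result:
h | b | y
1 | 8 | p
2 | 8 | p
3 | 3 | s
4 | 4 | s
6 | 3 | q
9 | 4 | r
E2 result:
h | b | y
(0 rows)
Witness: (9, 4, 'r') appears 1× in E1 but 0× in E2.

no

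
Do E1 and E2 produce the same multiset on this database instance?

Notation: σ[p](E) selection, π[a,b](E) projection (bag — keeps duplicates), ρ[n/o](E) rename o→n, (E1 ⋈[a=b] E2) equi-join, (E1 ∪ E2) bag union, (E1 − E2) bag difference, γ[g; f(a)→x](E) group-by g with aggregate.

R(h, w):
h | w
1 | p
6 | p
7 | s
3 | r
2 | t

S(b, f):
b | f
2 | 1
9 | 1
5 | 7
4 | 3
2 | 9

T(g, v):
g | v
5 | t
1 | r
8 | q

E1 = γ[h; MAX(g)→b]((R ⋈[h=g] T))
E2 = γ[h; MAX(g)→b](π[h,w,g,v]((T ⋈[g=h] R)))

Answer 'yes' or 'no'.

E1 row counts bottom-up:
  R → 5
  T → 3
  (R ⋈[h=g] T) → 1
  γ[h; MAX(g)→b]((R ⋈[h=g] T)) → 1
E2 row counts bottom-up:
  T → 3
  R → 5
  (T ⋈[g=h] R) → 1
  π[h,w,g,v]((T ⋈[g=h] R)) → 1
  γ[h; MAX(g)→b](π[h,w,g,v]((T ⋈[g=h] R))) → 1

E1 and E2 produce the same multiset:
h | b
1 | 1

yes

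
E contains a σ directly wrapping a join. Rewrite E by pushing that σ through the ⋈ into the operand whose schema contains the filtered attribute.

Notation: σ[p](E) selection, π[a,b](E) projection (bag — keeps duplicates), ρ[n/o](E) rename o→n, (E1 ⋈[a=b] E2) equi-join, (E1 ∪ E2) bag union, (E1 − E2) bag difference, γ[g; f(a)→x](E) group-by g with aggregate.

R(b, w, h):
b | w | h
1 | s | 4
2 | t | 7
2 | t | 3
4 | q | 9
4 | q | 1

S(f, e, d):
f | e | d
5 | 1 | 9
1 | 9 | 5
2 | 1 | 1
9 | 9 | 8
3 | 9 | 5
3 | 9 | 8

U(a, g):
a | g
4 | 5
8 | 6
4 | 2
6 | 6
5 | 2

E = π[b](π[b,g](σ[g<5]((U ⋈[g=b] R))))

σ filters on g, owned by the left side.
E' = π[b](π[b,g]((σ[g<5](U) ⋈[g=b] R)))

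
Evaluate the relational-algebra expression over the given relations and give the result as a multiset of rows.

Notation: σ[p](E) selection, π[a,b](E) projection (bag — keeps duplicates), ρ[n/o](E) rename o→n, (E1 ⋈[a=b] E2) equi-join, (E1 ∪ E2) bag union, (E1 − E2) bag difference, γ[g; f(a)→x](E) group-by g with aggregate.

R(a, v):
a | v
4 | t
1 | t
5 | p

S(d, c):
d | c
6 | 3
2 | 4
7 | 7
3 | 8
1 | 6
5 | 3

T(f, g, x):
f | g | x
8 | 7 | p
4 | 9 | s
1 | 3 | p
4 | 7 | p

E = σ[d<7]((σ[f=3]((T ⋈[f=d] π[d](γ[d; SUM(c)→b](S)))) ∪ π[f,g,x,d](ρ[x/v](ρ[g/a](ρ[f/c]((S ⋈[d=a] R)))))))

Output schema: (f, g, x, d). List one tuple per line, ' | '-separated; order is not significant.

Subexpression sizes:
  T → 4
  S → 6
  γ[d; SUM(c)→b](S) → 6
  π[d](γ[d; SUM(c)→b](S)) → 6
  (T ⋈[f=d] π[d](γ[d; SUM(c)→b](S))) → 1
  σ[f=3]((T ⋈[f=d] π[d](γ[d; SUM(c)→b](S)))) → 0
  S → 6
  R → 3
  (S ⋈[d=a] R) → 2
  ρ[f/c]((S ⋈[d=a] R)) → 2
  ρ[g/a](ρ[f/c]((S ⋈[d=a] R))) → 2
  ρ[x/v](ρ[g/a](ρ[f/c]((S ⋈[d=a] R)))) → 2
  π[f,g,x,d](ρ[x/v](ρ[g/a](ρ[f/c]((S ⋈[d=a] R))))) → 2
  (σ[f=3]((T ⋈[f=d] π[d](γ[d; SUM(c)→b](S)))) ∪ π[f,g,x,d](ρ[x/v](ρ[g/a](ρ[f/c]((S ⋈[d=a] R)))))) → 2
  σ[d<7]((σ[f=3]((T ⋈[f=d] π[d](γ[d; SUM(c)→b](S)))) ∪ π[f,g,x,d](ρ[x/v](ρ[g/a](ρ[f/c]((S ⋈[d=a] R))))))) → 2

== RESULT ==
f | g | x | d
3 | 5 | p | 5
6 | 1 | t | 1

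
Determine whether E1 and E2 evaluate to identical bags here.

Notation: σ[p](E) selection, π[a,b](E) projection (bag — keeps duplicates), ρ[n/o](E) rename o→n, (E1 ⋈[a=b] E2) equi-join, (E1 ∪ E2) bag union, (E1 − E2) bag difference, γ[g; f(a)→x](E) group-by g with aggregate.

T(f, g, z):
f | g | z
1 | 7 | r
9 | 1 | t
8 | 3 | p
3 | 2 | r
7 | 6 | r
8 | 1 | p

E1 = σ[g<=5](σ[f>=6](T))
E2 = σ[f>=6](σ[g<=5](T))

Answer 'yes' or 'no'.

E1 stepwise |·|:
  T → 6
  σ[f>=6](T) → 4
  σ[g<=5](σ[f>=6](T)) → 3
E2 stepwise |·|:
  T → 6
  σ[g<=5](T) → 4
  σ[f>=6](σ[g<=5](T)) → 3

E1 and E2 produce the same multiset:
f | g | z
8 | 1 | p
8 | 3 | p
9 | 1 | t

yes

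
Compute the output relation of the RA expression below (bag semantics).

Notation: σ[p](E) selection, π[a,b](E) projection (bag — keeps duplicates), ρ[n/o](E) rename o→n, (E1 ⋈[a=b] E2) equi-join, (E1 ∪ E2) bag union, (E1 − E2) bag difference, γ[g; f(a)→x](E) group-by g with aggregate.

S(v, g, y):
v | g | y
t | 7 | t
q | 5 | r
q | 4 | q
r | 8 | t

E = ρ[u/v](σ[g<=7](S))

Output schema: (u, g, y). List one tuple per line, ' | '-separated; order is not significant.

Per-node cardinality:
  S → 4
  σ[g<=7](S) → 3
  ρ[u/v](σ[g<=7](S)) → 3

== RESULT ==
u | g | y
q | 4 | q
q | 5 | r
t | 7 | t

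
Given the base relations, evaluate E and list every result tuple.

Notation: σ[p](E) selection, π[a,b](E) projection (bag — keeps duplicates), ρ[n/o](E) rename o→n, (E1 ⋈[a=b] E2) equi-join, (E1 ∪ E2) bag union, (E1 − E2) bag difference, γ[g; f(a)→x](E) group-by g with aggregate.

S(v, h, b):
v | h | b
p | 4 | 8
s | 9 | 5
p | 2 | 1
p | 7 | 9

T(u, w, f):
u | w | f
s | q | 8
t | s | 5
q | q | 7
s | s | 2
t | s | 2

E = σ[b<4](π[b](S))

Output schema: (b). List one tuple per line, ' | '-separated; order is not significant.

Per-node cardinality:
  S → 4
  π[b](S) → 4
  σ[b<4](π[b](S)) → 1

== RESULT ==
b
1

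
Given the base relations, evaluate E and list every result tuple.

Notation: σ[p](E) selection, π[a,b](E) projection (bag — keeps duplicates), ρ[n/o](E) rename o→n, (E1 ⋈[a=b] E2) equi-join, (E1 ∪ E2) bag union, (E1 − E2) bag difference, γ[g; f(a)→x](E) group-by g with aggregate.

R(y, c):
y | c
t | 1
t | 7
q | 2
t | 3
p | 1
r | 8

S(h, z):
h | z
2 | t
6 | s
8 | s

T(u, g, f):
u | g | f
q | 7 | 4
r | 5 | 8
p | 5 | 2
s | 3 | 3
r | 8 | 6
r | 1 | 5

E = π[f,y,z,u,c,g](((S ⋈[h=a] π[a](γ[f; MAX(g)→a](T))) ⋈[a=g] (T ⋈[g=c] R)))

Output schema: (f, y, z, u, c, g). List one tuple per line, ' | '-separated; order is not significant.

Subexpression sizes:
  S → 3
  T → 6
  γ[f; MAX(g)→a](T) → 6
  π[a](γ[f; MAX(g)→a](T)) → 6
  (S ⋈[h=a] π[a](γ[f; MAX(g)→a](T))) → 1
  T → 6
  R → 6
  (T ⋈[g=c] R) → 5
  ((S ⋈[h=a] π[a](γ[f; MAX(g)→a](T))) ⋈[a=g] (T ⋈[g=c] R)) → 1
  π[f,y,z,u,c,g](((S ⋈[h=a] π[a](γ[f; MAX(g)→a](T))) ⋈[a=g] (T ⋈[g=c] R))) → 1

== RESULT ==
f | y | z | u | c | g
6 | r | s | r | 8 | 8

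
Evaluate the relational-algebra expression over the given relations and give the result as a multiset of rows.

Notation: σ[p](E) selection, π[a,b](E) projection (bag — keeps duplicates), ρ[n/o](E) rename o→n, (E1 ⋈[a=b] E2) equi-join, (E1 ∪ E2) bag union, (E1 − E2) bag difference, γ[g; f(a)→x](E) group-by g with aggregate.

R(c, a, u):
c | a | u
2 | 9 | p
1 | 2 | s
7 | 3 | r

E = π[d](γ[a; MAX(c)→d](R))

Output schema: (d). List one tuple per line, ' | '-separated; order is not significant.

Row counts bottom-up:
  R → 3
  γ[a; MAX(c)→d](R) → 3
  π[d](γ[a; MAX(c)→d](R)) → 3

== RESULT ==
d
1
2
7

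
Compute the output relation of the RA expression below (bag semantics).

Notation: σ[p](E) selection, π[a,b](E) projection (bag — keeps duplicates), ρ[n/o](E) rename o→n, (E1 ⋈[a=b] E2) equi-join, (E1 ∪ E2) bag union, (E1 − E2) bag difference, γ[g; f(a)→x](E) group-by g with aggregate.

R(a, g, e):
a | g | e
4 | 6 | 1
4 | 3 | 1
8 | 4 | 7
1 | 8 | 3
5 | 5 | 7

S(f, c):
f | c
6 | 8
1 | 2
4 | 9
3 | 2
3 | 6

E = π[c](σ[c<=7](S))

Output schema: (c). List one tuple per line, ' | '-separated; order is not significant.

Stepwise |·|:
  S → 5
  σ[c<=7](S) → 3
  π[c](σ[c<=7](S)) → 3

== RESULT ==
c
2
2
6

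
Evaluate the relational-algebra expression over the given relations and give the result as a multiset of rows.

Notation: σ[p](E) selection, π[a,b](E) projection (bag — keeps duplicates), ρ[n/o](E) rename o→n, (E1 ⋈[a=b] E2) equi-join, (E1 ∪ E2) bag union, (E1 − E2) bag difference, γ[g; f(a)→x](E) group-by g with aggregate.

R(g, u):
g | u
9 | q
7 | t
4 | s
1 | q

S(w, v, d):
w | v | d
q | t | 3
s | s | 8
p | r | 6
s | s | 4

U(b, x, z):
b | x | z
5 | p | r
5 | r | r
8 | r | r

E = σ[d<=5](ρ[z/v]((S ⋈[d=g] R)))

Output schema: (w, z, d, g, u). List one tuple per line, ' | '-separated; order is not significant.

Per-node cardinality:
  S → 4
  R → 4
  (S ⋈[d=g] R) → 1
  ρ[z/v]((S ⋈[d=g] R)) → 1
  σ[d<=5](ρ[z/v]((S ⋈[d=g] R))) → 1

== RESULT ==
w | z | d | g | u
s | s | 4 | 4 | s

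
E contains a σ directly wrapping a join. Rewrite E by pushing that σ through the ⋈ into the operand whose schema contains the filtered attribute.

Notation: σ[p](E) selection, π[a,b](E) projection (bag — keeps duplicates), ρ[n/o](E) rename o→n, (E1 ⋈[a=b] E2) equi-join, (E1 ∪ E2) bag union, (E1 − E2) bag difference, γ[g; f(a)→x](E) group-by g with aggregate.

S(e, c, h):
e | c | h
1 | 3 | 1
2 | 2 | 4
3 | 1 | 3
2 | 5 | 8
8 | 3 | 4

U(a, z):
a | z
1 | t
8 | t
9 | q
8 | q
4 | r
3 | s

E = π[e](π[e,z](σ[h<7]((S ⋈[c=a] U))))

σ filters on h, owned by the left side.
E' = π[e](π[e,z]((σ[h<7](S) ⋈[c=a] U)))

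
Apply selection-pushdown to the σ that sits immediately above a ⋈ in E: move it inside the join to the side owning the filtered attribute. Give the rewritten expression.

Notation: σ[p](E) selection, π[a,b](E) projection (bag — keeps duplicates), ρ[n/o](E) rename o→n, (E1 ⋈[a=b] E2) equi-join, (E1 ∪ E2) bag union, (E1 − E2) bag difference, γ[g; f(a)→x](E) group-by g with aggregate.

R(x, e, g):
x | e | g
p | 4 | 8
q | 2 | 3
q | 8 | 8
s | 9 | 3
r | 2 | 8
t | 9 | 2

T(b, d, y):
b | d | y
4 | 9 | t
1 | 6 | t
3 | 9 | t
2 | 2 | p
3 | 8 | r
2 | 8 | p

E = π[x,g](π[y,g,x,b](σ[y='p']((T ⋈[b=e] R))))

σ filters on y, owned by the left side.
E' = π[x,g](π[y,g,x,b]((σ[y='p'](T) ⋈[b=e] R)))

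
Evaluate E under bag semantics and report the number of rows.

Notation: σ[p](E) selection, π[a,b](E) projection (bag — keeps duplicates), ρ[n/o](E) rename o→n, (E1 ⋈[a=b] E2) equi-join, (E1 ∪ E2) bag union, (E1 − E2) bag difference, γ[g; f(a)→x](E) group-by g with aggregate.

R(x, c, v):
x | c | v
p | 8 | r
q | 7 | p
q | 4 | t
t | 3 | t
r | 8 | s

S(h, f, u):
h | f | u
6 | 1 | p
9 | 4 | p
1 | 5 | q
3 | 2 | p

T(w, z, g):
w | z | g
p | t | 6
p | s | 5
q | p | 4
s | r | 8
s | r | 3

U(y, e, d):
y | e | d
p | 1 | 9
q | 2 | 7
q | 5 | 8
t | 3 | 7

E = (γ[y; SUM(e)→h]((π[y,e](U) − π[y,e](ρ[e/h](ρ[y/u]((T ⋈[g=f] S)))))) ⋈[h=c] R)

Per-node cardinality:
  U → 4
  π[y,e](U) → 4
  T → 5
  S → 4
  (T ⋈[g=f] S) → 2
  ρ[y/u]((T ⋈[g=f] S)) → 2
  ρ[e/h](ρ[y/u]((T ⋈[g=f] S))) → 2
  π[y,e](ρ[e/h](ρ[y/u]((T ⋈[g=f] S)))) → 2
  (π[y,e](U) − π[y,e](ρ[e/h](ρ[y/u]((T ⋈[g=f] S))))) → 4
  γ[y; SUM(e)→h]((π[y,e](U) − π[y,e](ρ[e/h](ρ[y/u]((T ⋈[g=f] S)))))) → 3
  R → 5
  (γ[y; SUM(e)→h]((π[y,e](U) − π[y,e](ρ[e/h](ρ[y/u]((T ⋈[g=f] S)))))) ⋈[h=c] R) → 2

|E| = 2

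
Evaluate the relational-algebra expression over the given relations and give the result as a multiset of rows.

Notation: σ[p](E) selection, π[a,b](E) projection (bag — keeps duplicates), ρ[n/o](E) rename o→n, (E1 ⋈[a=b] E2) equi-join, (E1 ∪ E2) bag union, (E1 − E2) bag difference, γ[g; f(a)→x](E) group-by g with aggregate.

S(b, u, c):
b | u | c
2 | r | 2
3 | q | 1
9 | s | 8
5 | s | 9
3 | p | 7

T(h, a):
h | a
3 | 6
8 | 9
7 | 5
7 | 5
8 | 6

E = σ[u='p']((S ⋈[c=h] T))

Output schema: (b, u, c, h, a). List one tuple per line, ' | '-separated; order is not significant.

Row counts bottom-up:
  S → 5
  T → 5
  (S ⋈[c=h] T) → 4
  σ[u='p']((S ⋈[c=h] T)) → 2

== RESULT ==
b | u | c | h | a
3 | p | 7 | 7 | 5
3 | p | 7 | 7 | 5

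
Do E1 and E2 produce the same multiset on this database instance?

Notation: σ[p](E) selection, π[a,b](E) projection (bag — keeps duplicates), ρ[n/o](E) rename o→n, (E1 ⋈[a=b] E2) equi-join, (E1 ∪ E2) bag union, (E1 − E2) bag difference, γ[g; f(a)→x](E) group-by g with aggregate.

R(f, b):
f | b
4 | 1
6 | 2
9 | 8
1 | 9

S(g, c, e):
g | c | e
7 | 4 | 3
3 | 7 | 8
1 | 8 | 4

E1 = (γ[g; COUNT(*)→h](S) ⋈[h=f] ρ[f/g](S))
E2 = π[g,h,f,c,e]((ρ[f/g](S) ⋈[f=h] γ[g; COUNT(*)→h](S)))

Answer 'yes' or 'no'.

E1 per-node cardinality:
  S → 3
  γ[g; COUNT(*)→h](S) → 3
  S → 3
  ρ[f/g](S) → 3
  (γ[g; COUNT(*)→h](S) ⋈[h=f] ρ[f/g](S)) → 3
E2 per-node cardinality:
  S → 3
  ρ[f/g](S) → 3
  S → 3
  γ[g; COUNT(*)→h](S) → 3
  (ρ[f/g](S) ⋈[f=h] γ[g; COUNT(*)→h](S)) → 3
  π[g,h,f,c,e]((ρ[f/g](S) ⋈[f=h] γ[g; COUNT(*)→h](S))) → 3

E1 and E2 produce the same multiset:
g | h | f | c | e
1 | 1 | 1 | 8 | 4
3 | 1 | 1 | 8 | 4
7 | 1 | 1 | 8 | 4

yes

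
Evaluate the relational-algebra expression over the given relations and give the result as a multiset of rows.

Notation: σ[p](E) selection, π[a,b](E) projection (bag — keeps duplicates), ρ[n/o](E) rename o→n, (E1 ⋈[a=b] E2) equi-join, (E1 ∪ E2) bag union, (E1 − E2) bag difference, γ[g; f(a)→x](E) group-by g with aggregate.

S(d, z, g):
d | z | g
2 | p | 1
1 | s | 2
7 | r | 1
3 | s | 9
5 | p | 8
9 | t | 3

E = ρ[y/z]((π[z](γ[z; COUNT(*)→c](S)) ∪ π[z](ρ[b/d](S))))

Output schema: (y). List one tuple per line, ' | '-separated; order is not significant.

Stepwise |·|:
  S → 6
  γ[z; COUNT(*)→c](S) → 4
  π[z](γ[z; COUNT(*)→c](S)) → 4
  S → 6
  ρ[b/d](S) → 6
  π[z](ρ[b/d](S)) → 6
  (π[z](γ[z; COUNT(*)→c](S)) ∪ π[z](ρ[b/d](S))) → 10
  ρ[y/z]((π[z](γ[z; COUNT(*)→c](S)) ∪ π[z](ρ[b/d](S)))) → 10

== RESULT ==
y
p
p
p
r
r
s
s
s
t
t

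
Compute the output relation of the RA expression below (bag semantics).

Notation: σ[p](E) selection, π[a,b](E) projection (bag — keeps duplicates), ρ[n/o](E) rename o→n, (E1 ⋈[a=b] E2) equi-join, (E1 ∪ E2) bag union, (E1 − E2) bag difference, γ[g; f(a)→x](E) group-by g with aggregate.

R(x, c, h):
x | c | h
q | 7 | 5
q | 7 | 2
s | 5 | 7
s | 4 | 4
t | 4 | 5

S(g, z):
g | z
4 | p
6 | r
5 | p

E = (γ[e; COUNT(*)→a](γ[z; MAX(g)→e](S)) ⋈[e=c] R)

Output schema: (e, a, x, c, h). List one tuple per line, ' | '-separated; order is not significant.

Subexpression sizes:
  S → 3
  γ[z; MAX(g)→e](S) → 2
  γ[e; COUNT(*)→a](γ[z; MAX(g)→e](S)) → 2
  R → 5
  (γ[e; COUNT(*)→a](γ[z; MAX(g)→e](S)) ⋈[e=c] R) → 1

== RESULT ==
e | a | x | c | h
5 | 1 | s | 5 | 7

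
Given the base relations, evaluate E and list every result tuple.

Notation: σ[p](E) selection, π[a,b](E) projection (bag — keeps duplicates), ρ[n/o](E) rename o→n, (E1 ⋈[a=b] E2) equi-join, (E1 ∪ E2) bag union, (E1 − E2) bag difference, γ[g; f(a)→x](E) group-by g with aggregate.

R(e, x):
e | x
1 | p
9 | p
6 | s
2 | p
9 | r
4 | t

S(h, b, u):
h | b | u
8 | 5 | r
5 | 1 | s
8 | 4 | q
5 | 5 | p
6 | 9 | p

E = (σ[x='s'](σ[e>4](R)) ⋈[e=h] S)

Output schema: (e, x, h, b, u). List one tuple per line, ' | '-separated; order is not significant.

Stepwise |·|:
  R → 6
  σ[e>4](R) → 3
  σ[x='s'](σ[e>4](R)) → 1
  S → 5
  (σ[x='s'](σ[e>4](R)) ⋈[e=h] S) → 1

== RESULT ==
e | x | h | b | u
6 | s | 6 | 9 | p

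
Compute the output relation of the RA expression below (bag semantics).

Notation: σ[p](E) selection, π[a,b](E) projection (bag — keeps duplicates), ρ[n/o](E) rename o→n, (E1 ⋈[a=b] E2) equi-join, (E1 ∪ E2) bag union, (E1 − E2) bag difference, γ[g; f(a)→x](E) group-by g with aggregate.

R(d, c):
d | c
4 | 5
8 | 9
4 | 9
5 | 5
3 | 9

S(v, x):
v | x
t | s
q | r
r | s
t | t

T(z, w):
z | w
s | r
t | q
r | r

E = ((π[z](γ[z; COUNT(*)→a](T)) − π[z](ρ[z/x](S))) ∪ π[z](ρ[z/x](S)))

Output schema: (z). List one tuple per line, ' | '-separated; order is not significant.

Subexpression sizes:
  T → 3
  γ[z; COUNT(*)→a](T) → 3
  π[z](γ[z; COUNT(*)→a](T)) → 3
  S → 4
  ρ[z/x](S) → 4
  π[z](ρ[z/x](S)) → 4
  (π[z](γ[z; COUNT(*)→a](T)) − π[z](ρ[z/x](S))) → 0
  S → 4
  ρ[z/x](S) → 4
  π[z](ρ[z/x](S)) → 4
  ((π[z](γ[z; COUNT(*)→a](T)) − π[z](ρ[z/x](S))) ∪ π[z](ρ[z/x](S))) → 4

== RESULT ==
z
r
s
s
t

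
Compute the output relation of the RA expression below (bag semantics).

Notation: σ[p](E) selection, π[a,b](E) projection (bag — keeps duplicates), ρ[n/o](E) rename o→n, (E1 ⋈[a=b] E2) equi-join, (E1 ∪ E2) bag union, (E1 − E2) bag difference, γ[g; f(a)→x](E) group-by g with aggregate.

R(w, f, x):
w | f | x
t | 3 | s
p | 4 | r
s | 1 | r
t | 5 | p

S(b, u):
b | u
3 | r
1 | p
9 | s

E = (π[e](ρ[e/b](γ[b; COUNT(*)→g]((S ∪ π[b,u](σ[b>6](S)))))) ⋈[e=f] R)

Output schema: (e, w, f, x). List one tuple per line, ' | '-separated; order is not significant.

Stepwise |·|:
  S → 3
  S → 3
  σ[b>6](S) → 1
  π[b,u](σ[b>6](S)) → 1
  (S ∪ π[b,u](σ[b>6](S))) → 4
  γ[b; COUNT(*)→g]((S ∪ π[b,u](σ[b>6](S)))) → 3
  ρ[e/b](γ[b; COUNT(*)→g]((S ∪ π[b,u](σ[b>6](S))))) → 3
  π[e](ρ[e/b](γ[b; COUNT(*)→g]((S ∪ π[b,u](σ[b>6](S)))))) → 3
  R → 4
  (π[e](ρ[e/b](γ[b; COUNT(*)→g]((S ∪ π[b,u](σ[b>6](S)))))) ⋈[e=f] R) → 2

== RESULT ==
e | w | f | x
1 | s | 1 | r
3 | t | 3 | s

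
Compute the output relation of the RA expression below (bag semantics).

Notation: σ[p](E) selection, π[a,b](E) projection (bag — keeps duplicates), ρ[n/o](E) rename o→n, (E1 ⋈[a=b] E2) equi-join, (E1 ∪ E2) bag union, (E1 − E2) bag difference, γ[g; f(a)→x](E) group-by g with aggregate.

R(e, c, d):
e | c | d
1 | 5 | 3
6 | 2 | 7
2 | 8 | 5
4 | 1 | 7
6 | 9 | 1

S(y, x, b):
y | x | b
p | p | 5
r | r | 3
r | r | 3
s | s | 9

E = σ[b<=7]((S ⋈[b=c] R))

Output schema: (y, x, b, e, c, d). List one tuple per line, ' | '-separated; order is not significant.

Stepwise |·|:
  S → 4
  R → 5
  (S ⋈[b=c] R) → 2
  σ[b<=7]((S ⋈[b=c] R)) → 1

== RESULT ==
y | x | b | e | c | d
p | p | 5 | 1 | 5 | 3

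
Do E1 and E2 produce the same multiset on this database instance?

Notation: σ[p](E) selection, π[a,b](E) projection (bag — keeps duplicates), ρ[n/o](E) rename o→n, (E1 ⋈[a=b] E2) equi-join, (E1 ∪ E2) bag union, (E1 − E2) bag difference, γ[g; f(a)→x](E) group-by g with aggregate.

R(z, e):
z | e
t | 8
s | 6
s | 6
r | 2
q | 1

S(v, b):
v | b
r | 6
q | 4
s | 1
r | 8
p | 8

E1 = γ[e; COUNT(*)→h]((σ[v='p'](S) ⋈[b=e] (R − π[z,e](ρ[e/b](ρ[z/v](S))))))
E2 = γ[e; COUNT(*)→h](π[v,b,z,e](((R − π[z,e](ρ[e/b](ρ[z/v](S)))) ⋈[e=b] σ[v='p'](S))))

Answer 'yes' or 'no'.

E1 subexpression sizes:
  S → 5
  σ[v='p'](S) → 1
  R → 5
  S → 5
  ρ[z/v](S) → 5
  ρ[e/b](ρ[z/v](S)) → 5
  π[z,e](ρ[e/b](ρ[z/v](S))) → 5
  (R − π[z,e](ρ[e/b](ρ[z/v](S)))) → 5
  (σ[v='p'](S) ⋈[b=e] (R − π[z,e](ρ[e/b](ρ[z/v](S))))) → 1
  γ[e; COUNT(*)→h]((σ[v='p'](S) ⋈[b=e] (R − π[z,e](ρ[e/b](ρ[z/v](S)))))) → 1
E2 subexpression sizes:
  R → 5
  S → 5
  ρ[z/v](S) → 5
  ρ[e/b](ρ[z/v](S)) → 5
  π[z,e](ρ[e/b](ρ[z/v](S))) → 5
  (R − π[z,e](ρ[e/b](ρ[z/v](S)))) → 5
  S → 5
  σ[v='p'](S) → 1
  ((R − π[z,e](ρ[e/b](ρ[z/v](S)))) ⋈[e=b] σ[v='p'](S)) → 1
  π[v,b,z,e](((R − π[z,e](ρ[e/b](ρ[z/v](S)))) ⋈[e=b] σ[v='p'](S))) → 1
  γ[e; COUNT(*)→h](π[v,b,z,e](((R − π[z,e](ρ[e/b](ρ[z/v](S)))) ⋈[e=b] σ[v='p'](S)))) → 1

E1 and E2 produce the same multiset:
e | h
8 | 1

yes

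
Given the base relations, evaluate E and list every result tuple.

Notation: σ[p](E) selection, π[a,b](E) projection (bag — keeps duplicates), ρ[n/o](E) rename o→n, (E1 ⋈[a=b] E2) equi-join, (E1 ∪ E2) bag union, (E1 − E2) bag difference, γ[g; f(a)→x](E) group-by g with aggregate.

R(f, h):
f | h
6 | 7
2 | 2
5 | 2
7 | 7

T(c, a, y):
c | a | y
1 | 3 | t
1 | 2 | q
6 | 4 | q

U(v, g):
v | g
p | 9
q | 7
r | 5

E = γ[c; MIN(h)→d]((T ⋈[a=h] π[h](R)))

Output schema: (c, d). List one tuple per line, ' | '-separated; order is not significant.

Subexpression sizes:
  T → 3
  R → 4
  π[h](R) → 4
  (T ⋈[a=h] π[h](R)) → 2
  γ[c; MIN(h)→d]((T ⋈[a=h] π[h](R))) → 1

== RESULT ==
c | d
1 | 2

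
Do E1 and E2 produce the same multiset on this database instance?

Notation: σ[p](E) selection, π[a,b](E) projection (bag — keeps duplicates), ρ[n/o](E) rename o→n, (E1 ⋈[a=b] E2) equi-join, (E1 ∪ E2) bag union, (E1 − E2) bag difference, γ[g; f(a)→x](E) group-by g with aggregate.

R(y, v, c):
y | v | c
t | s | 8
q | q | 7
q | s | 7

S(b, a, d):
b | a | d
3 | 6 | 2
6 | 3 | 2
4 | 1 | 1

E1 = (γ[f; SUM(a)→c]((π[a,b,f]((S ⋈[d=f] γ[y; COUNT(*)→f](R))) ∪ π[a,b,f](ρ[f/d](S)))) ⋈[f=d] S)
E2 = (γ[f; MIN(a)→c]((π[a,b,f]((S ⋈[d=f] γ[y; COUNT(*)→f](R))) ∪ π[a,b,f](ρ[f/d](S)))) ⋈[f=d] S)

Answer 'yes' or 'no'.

E1 subexpression sizes:
  S → 3
  R → 3
  γ[y; COUNT(*)→f](R) → 2
  (S ⋈[d=f] γ[y; COUNT(*)→f](R)) → 3
  π[a,b,f]((S ⋈[d=f] γ[y; COUNT(*)→f](R))) → 3
  S → 3
  ρ[f/d](S) → 3
  π[a,b,f](ρ[f/d](S)) → 3
  (π[a,b,f]((S ⋈[d=f] γ[y; COUNT(*)→f](R))) ∪ π[a,b,f](ρ[f/d](S))) → 6
  γ[f; SUM(a)→c]((π[a,b,f]((S ⋈[d=f] γ[y; COUNT(*)→f](R))) ∪ π[a,b,f](ρ[f/d](S)))) → 2
  S → 3
  (γ[f; SUM(a)→c]((π[a,b,f]((S ⋈[d=f] γ[y; COUNT(*)→f](R))) ∪ π[a,b,f](ρ[f/d](S)))) ⋈[f=d] S) → 3
E2 subexpression sizes:
  S → 3
  R → 3
  γ[y; COUNT(*)→f](R) → 2
  (S ⋈[d=f] γ[y; COUNT(*)→f](R)) → 3
  π[a,b,f]((S ⋈[d=f] γ[y; COUNT(*)→f](R))) → 3
  S → 3
  ρ[f/d](S) → 3
  π[a,b,f](ρ[f/d](S)) → 3
  (π[a,b,f]((S ⋈[d=f] γ[y; COUNT(*)→f](R))) ∪ π[a,b,f](ρ[f/d](S))) → 6
  γ[f; MIN(a)→c]((π[a,b,f]((S ⋈[d=f] γ[y; COUNT(*)→f](R))) ∪ π[a,b,f](ρ[f/d](S)))) → 2
  S → 3
  (γ[f; MIN(a)→c]((π[a,b,f]((S ⋈[d=f] γ[y; COUNT(*)→f](R))) ∪ π[a,b,f](ρ[f/d](S)))) ⋈[f=d] S) → 3

E1 result:
f | c | b | a | d
1 | 2 | 4 | 1 | 1
2 | 18 | 3 | 6 | 2
2 | 18 | 6 | 3 | 2
E2 result:
f | c | b | a | d
1 | 1 | 4 | 1 | 1
2 | 3 | 3 | 6 | 2
2 | 3 | 6 | 3 | 2
Witness: (1, 2, 4, 1, 1) appears 1× in E1 but 0× in E2.

no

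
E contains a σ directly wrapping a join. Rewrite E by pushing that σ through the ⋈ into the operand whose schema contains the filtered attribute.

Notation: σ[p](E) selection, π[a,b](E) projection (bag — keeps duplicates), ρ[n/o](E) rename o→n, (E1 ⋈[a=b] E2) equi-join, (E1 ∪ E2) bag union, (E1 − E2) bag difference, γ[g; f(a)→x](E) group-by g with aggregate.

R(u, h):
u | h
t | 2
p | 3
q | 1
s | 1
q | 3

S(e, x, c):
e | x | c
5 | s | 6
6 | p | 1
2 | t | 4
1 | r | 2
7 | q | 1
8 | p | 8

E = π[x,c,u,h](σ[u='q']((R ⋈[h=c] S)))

σ filters on u, owned by the left side.
E' = π[x,c,u,h]((σ[u='q'](R) ⋈[h=c] S))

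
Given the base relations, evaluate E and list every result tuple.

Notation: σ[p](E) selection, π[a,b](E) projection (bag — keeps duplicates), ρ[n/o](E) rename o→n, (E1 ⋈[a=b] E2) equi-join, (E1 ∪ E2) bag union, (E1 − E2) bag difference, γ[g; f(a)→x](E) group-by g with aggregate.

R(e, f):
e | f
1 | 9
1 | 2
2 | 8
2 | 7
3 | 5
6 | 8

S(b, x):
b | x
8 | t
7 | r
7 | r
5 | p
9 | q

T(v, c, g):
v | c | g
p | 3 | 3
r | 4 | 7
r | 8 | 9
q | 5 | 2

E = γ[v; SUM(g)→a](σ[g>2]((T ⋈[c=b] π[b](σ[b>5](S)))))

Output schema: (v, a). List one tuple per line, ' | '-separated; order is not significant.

Subexpression sizes:
  T → 4
  S → 5
  σ[b>5](S) → 4
  π[b](σ[b>5](S)) → 4
  (T ⋈[c=b] π[b](σ[b>5](S))) → 1
  σ[g>2]((T ⋈[c=b] π[b](σ[b>5](S)))) → 1
  γ[v; SUM(g)→a](σ[g>2]((T ⋈[c=b] π[b](σ[b>5](S))))) → 1

== RESULT ==
v | a
r | 9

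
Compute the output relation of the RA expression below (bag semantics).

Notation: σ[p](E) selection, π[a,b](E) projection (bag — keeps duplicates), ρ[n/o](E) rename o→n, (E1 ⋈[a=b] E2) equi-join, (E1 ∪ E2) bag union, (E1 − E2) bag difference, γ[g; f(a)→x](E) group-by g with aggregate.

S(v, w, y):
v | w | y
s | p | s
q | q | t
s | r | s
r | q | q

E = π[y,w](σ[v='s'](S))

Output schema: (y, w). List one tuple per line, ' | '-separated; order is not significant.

Row counts bottom-up:
  S → 4
  σ[v='s'](S) → 2
  π[y,w](σ[v='s'](S)) → 2

== RESULT ==
y | w
s | p
s | r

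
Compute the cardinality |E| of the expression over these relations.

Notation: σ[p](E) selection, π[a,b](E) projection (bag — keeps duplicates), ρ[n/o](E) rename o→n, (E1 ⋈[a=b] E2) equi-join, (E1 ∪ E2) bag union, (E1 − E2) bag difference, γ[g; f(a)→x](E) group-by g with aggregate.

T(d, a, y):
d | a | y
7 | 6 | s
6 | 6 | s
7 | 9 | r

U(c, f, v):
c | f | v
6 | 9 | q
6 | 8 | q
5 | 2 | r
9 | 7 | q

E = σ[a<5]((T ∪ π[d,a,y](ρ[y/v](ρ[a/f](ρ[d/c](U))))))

Row counts bottom-up:
  T → 3
  U → 4
  ρ[d/c](U) → 4
  ρ[a/f](ρ[d/c](U)) → 4
  ρ[y/v](ρ[a/f](ρ[d/c](U))) → 4
  π[d,a,y](ρ[y/v](ρ[a/f](ρ[d/c](U)))) → 4
  (T ∪ π[d,a,y](ρ[y/v](ρ[a/f](ρ[d/c](U))))) → 7
  σ[a<5]((T ∪ π[d,a,y](ρ[y/v](ρ[a/f](ρ[d/c](U)))))) → 1

|E| = 1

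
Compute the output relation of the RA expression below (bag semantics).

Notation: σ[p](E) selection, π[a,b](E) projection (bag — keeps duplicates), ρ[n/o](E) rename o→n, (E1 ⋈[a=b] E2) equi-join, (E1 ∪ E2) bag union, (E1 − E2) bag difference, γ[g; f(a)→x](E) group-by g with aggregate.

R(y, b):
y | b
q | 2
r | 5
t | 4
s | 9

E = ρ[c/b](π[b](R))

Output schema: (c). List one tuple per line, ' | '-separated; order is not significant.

Per-node cardinality:
  R → 4
  π[b](R) → 4
  ρ[c/b](π[b](R)) → 4

== RESULT ==
c
2
4
5
9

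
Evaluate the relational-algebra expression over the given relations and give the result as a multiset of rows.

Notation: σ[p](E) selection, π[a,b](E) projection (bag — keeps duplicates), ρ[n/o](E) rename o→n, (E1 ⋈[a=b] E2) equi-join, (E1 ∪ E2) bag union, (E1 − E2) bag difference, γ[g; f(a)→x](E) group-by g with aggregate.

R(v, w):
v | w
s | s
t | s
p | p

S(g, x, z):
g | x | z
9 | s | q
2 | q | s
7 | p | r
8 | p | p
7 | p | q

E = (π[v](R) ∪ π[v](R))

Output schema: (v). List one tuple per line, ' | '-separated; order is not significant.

Stepwise |·|:
  R → 3
  π[v](R) → 3
  R → 3
  π[v](R) → 3
  (π[v](R) ∪ π[v](R)) → 6

== RESULT ==
v
p
p
s
s
t
t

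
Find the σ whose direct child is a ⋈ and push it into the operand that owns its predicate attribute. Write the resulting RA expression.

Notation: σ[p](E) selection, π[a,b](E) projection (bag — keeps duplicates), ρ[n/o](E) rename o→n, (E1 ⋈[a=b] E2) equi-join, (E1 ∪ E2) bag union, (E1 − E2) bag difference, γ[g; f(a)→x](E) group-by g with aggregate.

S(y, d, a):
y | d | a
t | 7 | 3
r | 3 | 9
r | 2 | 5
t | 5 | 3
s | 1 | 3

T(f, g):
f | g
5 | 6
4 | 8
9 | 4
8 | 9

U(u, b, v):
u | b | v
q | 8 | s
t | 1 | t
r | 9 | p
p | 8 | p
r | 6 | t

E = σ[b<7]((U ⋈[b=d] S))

σ filters on b, owned by the left side.
E' = (σ[b<7](U) ⋈[b=d] S)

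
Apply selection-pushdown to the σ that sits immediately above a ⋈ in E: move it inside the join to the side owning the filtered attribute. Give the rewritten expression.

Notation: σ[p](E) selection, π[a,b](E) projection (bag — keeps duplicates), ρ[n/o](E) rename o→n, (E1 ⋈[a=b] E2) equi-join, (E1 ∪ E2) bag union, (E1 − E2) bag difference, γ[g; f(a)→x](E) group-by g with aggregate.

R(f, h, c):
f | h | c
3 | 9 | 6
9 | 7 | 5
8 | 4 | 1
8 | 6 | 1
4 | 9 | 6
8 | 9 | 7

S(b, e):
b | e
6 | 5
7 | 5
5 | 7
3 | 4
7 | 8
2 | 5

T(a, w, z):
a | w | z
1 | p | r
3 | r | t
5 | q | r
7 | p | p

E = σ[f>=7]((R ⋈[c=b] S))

σ filters on f, owned by the left side.
E' = (σ[f>=7](R) ⋈[c=b] S)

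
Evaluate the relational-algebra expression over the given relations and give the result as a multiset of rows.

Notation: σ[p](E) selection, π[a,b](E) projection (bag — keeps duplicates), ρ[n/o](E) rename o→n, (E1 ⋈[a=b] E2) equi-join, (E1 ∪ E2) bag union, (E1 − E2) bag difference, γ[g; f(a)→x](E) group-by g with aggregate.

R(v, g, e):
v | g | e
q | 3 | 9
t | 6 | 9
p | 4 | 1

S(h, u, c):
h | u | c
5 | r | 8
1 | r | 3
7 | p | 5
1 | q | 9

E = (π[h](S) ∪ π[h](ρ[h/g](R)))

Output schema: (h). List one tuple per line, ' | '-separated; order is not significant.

Row counts bottom-up:
  S → 4
  π[h](S) → 4
  R → 3
  ρ[h/g](R) → 3
  π[h](ρ[h/g](R)) → 3
  (π[h](S) ∪ π[h](ρ[h/g](R))) → 7

== RESULT ==
h
1
1
3
4
5
6
7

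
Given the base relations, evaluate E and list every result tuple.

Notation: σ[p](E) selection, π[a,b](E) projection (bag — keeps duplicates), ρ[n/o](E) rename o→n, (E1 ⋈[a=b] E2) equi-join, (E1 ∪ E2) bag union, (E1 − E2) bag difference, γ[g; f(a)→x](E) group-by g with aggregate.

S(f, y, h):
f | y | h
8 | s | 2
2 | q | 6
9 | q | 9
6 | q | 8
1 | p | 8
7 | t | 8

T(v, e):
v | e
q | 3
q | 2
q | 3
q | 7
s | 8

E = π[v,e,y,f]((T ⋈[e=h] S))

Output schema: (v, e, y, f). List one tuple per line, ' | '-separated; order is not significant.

Subexpression sizes:
  T → 5
  S → 6
  (T ⋈[e=h] S) → 4
  π[v,e,y,f]((T ⋈[e=h] S)) → 4

== RESULT ==
v | e | y | f
q | 2 | s | 8
s | 8 | p | 1
s | 8 | q | 6
s | 8 | t | 7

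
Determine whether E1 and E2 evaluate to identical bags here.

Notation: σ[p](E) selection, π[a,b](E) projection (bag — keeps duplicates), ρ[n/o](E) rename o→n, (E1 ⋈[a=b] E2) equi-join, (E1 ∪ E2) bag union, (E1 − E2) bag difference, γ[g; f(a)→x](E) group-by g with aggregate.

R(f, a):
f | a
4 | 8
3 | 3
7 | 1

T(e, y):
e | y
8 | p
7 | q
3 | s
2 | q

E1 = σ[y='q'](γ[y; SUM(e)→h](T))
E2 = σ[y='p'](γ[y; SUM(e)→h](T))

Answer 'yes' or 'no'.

E1 per-node cardinality:
  T → 4
  γ[y; SUM(e)→h](T) → 3
  σ[y='q'](γ[y; SUM(e)→h](T)) → 1
E2 per-node cardinality:
  T → 4
  γ[y; SUM(e)→h](T) → 3
  σ[y='p'](γ[y; SUM(e)→h](T)) → 1

E1 result:
y | h
q | 9
E2 result:
y | h
p | 8
Witness: ('q', 9) appears 1× in E1 but 0× in E2.

no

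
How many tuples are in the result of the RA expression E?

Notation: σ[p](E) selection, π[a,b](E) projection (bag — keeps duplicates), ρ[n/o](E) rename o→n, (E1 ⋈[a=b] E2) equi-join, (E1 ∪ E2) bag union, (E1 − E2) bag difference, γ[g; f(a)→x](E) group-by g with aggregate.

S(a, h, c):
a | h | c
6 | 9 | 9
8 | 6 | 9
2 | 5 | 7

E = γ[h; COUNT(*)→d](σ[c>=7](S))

Subexpression sizes:
  S → 3
  σ[c>=7](S) → 3
  γ[h; COUNT(*)→d](σ[c>=7](S)) → 3

|E| = 3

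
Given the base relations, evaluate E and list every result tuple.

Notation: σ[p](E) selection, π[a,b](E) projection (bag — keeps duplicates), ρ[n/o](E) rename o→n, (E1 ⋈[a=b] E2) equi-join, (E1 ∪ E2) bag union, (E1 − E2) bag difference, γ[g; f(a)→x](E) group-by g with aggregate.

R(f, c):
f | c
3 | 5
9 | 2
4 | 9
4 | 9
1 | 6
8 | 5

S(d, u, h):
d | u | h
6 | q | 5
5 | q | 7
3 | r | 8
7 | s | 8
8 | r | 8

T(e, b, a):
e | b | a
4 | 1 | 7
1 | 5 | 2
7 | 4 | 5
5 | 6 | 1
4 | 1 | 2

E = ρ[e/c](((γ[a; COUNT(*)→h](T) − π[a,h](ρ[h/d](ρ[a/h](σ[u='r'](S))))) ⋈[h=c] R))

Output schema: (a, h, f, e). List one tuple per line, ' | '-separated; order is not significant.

Subexpression sizes:
  T → 5
  γ[a; COUNT(*)→h](T) → 4
  S → 5
  σ[u='r'](S) → 2
  ρ[a/h](σ[u='r'](S)) → 2
  ρ[h/d](ρ[a/h](σ[u='r'](S))) → 2
  π[a,h](ρ[h/d](ρ[a/h](σ[u='r'](S)))) → 2
  (γ[a; COUNT(*)→h](T) − π[a,h](ρ[h/d](ρ[a/h](σ[u='r'](S))))) → 4
  R → 6
  ((γ[a; COUNT(*)→h](T) − π[a,h](ρ[h/d](ρ[a/h](σ[u='r'](S))))) ⋈[h=c] R) → 1
  ρ[e/c](((γ[a; COUNT(*)→h](T) − π[a,h](ρ[h/d](ρ[a/h](σ[u='r'](S))))) ⋈[h=c] R)) → 1

== RESULT ==
a | h | f | e
2 | 2 | 9 | 2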